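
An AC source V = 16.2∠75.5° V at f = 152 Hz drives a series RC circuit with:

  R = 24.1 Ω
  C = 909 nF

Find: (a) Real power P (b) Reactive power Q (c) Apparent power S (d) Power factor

Step 1 — Angular frequency: ω = 2π·f = 2π·152 = 955 rad/s.
Step 2 — Component impedances:
  R: Z = R = 24.1 Ω
  C: Z = 1/(jωC) = -j/(ω·C) = 0 - j1152 Ω
Step 3 — Series combination: Z_total = R + C = 24.1 - j1152 Ω = 1152∠-88.8° Ω.
Step 4 — Source phasor: V = 16.2∠75.5° V = 4.056 + j15.68 V.
Step 5 — Current: I = V / Z = -0.01354 + j0.003804 A = 0.01406∠164.3° A.
Step 6 — Complex power: S = V·I* = 0.004765 - j0.2277 VA.
Step 7 — Real power: P = Re(S) = 0.004765 W.
Step 8 — Reactive power: Q = Im(S) = -0.2277 VAR.
Step 9 — Apparent power: |S| = 0.2278 VA.
Step 10 — Power factor: PF = P/|S| = 0.02092 (leading).

(a) P = 0.004765 W  (b) Q = -0.2277 VAR  (c) S = 0.2278 VA  (d) PF = 0.02092 (leading)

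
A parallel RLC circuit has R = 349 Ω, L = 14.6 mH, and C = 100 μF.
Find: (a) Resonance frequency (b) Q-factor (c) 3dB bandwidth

Step 1 — Resonance: ω₀ = 1/√(LC) = 1/√(0.0146·0.0001) = 827.6 rad/s.
Step 2 — f₀ = ω₀/(2π) = 131.7 Hz.
Step 3 — Parallel Q: Q = R/(ω₀L) = 349/(827.6·0.0146) = 28.88.
Step 4 — Bandwidth: Δω = ω₀/Q = 28.65 rad/s; BW = Δω/(2π) = 4.56 Hz.

(a) f₀ = 131.7 Hz  (b) Q = 28.88  (c) BW = 4.56 Hz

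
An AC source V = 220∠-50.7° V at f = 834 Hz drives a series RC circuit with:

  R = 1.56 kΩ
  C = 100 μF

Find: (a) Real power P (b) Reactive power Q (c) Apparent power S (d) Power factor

Step 1 — Angular frequency: ω = 2π·f = 2π·834 = 5240 rad/s.
Step 2 — Component impedances:
  R: Z = R = 1560 Ω
  C: Z = 1/(jωC) = -j/(ω·C) = 0 - j1.908 Ω
Step 3 — Series combination: Z_total = R + C = 1560 - j1.908 Ω = 1560∠-0.1° Ω.
Step 4 — Source phasor: V = 220∠-50.7° V = 139.3 - j170.2 V.
Step 5 — Current: I = V / Z = 0.08946 - j0.109 A = 0.141∠-50.6° A.
Step 6 — Complex power: S = V·I* = 31.03 - j0.03795 VA.
Step 7 — Real power: P = Re(S) = 31.03 W.
Step 8 — Reactive power: Q = Im(S) = -0.03795 VAR.
Step 9 — Apparent power: |S| = 31.03 VA.
Step 10 — Power factor: PF = P/|S| = 1 (leading).

(a) P = 31.03 W  (b) Q = -0.03795 VAR  (c) S = 31.03 VA  (d) PF = 1 (leading)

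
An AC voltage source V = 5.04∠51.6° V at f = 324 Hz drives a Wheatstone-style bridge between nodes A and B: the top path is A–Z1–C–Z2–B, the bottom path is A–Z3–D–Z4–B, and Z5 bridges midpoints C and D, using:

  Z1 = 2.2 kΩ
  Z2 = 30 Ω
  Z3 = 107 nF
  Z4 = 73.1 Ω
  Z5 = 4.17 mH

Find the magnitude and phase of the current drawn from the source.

Step 1 — Angular frequency: ω = 2π·f = 2π·324 = 2036 rad/s.
Step 2 — Component impedances:
  Z1: Z = R = 2200 Ω
  Z2: Z = R = 30 Ω
  Z3: Z = 1/(jωC) = -j/(ω·C) = 0 - j4591 Ω
  Z4: Z = R = 73.1 Ω
  Z5: Z = jωL = j·2036·0.00417 = 0 + j8.489 Ω
Step 3 — Bridge requires nodal analysis (the Z5 bridge couples midpoints C and D, so the two paths cannot be reduced to a simple series/parallel combination). Setting node B to ground and injecting 1 A at node A, the 3-node admittance system at A, C, D solves to V_A = Z_AB = 1811 - j858.6 Ω = 2004∠-25.4° Ω.
Step 4 — Source phasor: V = 5.04∠51.6° V = 3.131 + j3.95 V.
Step 5 — Ohm's law: I = V / Z_total = (3.131 + j3.95) / (1811 - j858.6) = 0.0005671 + j0.00245 A.
Step 6 — Convert to polar: |I| = 0.002515 A, ∠I = 77.0°.

I = 0.002515∠77.0° A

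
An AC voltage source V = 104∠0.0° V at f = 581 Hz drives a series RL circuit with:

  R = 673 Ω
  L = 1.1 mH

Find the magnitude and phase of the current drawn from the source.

Step 1 — Angular frequency: ω = 2π·f = 2π·581 = 3651 rad/s.
Step 2 — Component impedances:
  R: Z = R = 673 Ω
  L: Z = jωL = j·3651·0.0011 = 0 + j4.016 Ω
Step 3 — Series combination: Z_total = R + L = 673 + j4.016 Ω = 673∠0.3° Ω.
Step 4 — Source phasor: V = 104∠0.0° V = 104 V.
Step 5 — Ohm's law: I = V / Z_total = (104) / (673 + j4.016) = 0.1545 - j0.000922 A.
Step 6 — Convert to polar: |I| = 0.1545 A, ∠I = -0.3°.

I = 0.1545∠-0.3° A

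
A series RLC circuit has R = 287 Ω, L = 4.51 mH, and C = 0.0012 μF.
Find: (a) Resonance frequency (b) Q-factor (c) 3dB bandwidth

Step 1 — Resonance condition Im(Z)=0 gives ω₀ = 1/√(LC).
Step 2 — ω₀ = 1/√(0.00451·1.2e-09) = 4.299e+05 rad/s.
Step 3 — f₀ = ω₀/(2π) = 6.841e+04 Hz.
Step 4 — Series Q: Q = ω₀L/R = 4.299e+05·0.00451/287 = 6.755.
Step 5 — 3dB bandwidth: Δω = ω₀/Q = 6.364e+04 rad/s; BW = Δω/(2π) = 1.013e+04 Hz.

(a) f₀ = 6.841e+04 Hz  (b) Q = 6.755  (c) BW = 1.013e+04 Hz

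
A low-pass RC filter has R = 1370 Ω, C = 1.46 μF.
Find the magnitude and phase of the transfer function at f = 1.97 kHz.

Step 1 — Angular frequency: ω = 2π·1970 = 1.238e+04 rad/s.
Step 2 — Transfer function: H(jω) = 1/(1 + jωRC).
Step 3 — Denominator: 1 + jωRC = 1 + j·1.238e+04·1370·1.46e-06 = 1 + j24.76.
Step 4 — H = 0.001629 - j0.04032.
Step 5 — Magnitude: |H| = 0.04036 (-27.9 dB); phase: φ = -87.7°.

|H| = 0.04036 (-27.9 dB), φ = -87.7°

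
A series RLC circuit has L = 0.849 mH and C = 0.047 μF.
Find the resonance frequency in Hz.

Step 1 — Resonance condition Im(Z)=0 gives ω₀ = 1/√(LC).
Step 2 — ω₀ = 1/√(0.000849·4.7e-08) = 1.583e+05 rad/s.
Step 3 — f₀ = ω₀/(2π) = 2.52e+04 Hz.

f₀ = 2.52e+04 Hz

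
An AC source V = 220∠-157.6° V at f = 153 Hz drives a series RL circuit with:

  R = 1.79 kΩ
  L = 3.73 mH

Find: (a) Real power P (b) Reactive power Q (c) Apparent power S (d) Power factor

Step 1 — Angular frequency: ω = 2π·f = 2π·153 = 961.3 rad/s.
Step 2 — Component impedances:
  R: Z = R = 1790 Ω
  L: Z = jωL = j·961.3·0.00373 = 0 + j3.586 Ω
Step 3 — Series combination: Z_total = R + L = 1790 + j3.586 Ω = 1790∠0.1° Ω.
Step 4 — Source phasor: V = 220∠-157.6° V = -203.4 - j83.84 V.
Step 5 — Current: I = V / Z = -0.1137 - j0.04661 A = 0.1229∠-157.7° A.
Step 6 — Complex power: S = V·I* = 27.04 + j0.05416 VA.
Step 7 — Real power: P = Re(S) = 27.04 W.
Step 8 — Reactive power: Q = Im(S) = 0.05416 VAR.
Step 9 — Apparent power: |S| = 27.04 VA.
Step 10 — Power factor: PF = P/|S| = 1 (lagging).

(a) P = 27.04 W  (b) Q = 0.05416 VAR  (c) S = 27.04 VA  (d) PF = 1 (lagging)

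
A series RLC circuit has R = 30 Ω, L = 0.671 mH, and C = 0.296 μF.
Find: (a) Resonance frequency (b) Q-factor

Step 1 — Resonance condition Im(Z)=0 gives ω₀ = 1/√(LC).
Step 2 — ω₀ = 1/√(0.000671·2.96e-07) = 7.096e+04 rad/s.
Step 3 — f₀ = ω₀/(2π) = 1.129e+04 Hz.
Step 4 — Series Q: Q = ω₀L/R = 7.096e+04·0.000671/30 = 1.587.

(a) f₀ = 1.129e+04 Hz  (b) Q = 1.587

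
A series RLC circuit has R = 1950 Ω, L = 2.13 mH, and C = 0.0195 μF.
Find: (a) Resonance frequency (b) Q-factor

Step 1 — Resonance condition Im(Z)=0 gives ω₀ = 1/√(LC).
Step 2 — ω₀ = 1/√(0.00213·1.95e-08) = 1.552e+05 rad/s.
Step 3 — f₀ = ω₀/(2π) = 2.47e+04 Hz.
Step 4 — Series Q: Q = ω₀L/R = 1.552e+05·0.00213/1950 = 0.1695.

(a) f₀ = 2.47e+04 Hz  (b) Q = 0.1695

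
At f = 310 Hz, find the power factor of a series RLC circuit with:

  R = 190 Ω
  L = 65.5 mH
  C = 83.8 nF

Step 1 — Angular frequency: ω = 2π·f = 2π·310 = 1948 rad/s.
Step 2 — Component impedances:
  R: Z = R = 190 Ω
  L: Z = jωL = j·1948·0.0655 = 0 + j127.6 Ω
  C: Z = 1/(jωC) = -j/(ω·C) = 0 - j6127 Ω
Step 3 — Series combination: Z_total = R + L + C = 190 - j5999 Ω = 6002∠-88.2° Ω.
Step 4 — Power factor: PF = cos(φ) = Re(Z)/|Z| = 190/6002 = 0.03166.
Step 5 — Type: Im(Z) = -5999 ⇒ leading (phase φ = -88.2°).

PF = 0.03166 (leading, φ = -88.2°)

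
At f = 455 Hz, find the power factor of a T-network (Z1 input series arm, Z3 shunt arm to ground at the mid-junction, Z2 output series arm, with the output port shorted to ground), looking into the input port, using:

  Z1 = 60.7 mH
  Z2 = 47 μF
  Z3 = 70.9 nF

Step 1 — Angular frequency: ω = 2π·f = 2π·455 = 2859 rad/s.
Step 2 — Component impedances:
  Z1: Z = jωL = j·2859·0.0607 = 0 + j173.5 Ω
  Z2: Z = 1/(jωC) = -j/(ω·C) = 0 - j7.442 Ω
  Z3: Z = 1/(jωC) = -j/(ω·C) = 0 - j4934 Ω
Step 3 — With the output port shorted to ground, the output series arm Z2 runs from the junction to ground; the shunt arm Z3 also runs from the junction to ground. They appear in parallel: Z3 || Z2 = 0 - j7.431 Ω.
Step 4 — Series with input arm Z1: Z_in = Z1 + (Z3 || Z2) = 0 + j166.1 Ω = 166.1∠90.0° Ω.
Step 5 — Power factor: PF = cos(φ) = Re(Z)/|Z| = 0/166.1 = 0.
Step 6 — Type: Im(Z) = 166.1 ⇒ lagging (phase φ = 90.0°).

PF = 0 (lagging, φ = 90.0°)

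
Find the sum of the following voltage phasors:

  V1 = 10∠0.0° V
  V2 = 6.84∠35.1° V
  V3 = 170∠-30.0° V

Step 1 — Convert each phasor to rectangular form:
  V1 = 10·(cos(0.0°) + j·sin(0.0°)) = 10 V
  V2 = 6.84·(cos(35.1°) + j·sin(35.1°)) = 5.596 + j3.933 V
  V3 = 170·(cos(-30.0°) + j·sin(-30.0°)) = 147.2 - j85 V
Step 2 — Sum components: V_total = 162.8 - j81.07 V.
Step 3 — Convert to polar: |V_total| = 181.9 V, ∠V_total = -26.5°.

V_total = 181.9∠-26.5° V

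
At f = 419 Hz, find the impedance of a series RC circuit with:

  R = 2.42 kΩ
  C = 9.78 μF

Step 1 — Angular frequency: ω = 2π·f = 2π·419 = 2633 rad/s.
Step 2 — Component impedances:
  R: Z = R = 2420 Ω
  C: Z = 1/(jωC) = -j/(ω·C) = 0 - j38.84 Ω
Step 3 — Series combination: Z_total = R + C = 2420 - j38.84 Ω = 2420∠-0.9° Ω.

Z = 2420 - j38.84 Ω = 2420∠-0.9° Ω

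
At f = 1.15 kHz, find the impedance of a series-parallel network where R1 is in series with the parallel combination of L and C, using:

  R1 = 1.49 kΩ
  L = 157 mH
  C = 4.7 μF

Step 1 — Angular frequency: ω = 2π·f = 2π·1150 = 7226 rad/s.
Step 2 — Component impedances:
  R1: Z = R = 1490 Ω
  L: Z = jωL = j·7226·0.157 = 0 + j1134 Ω
  C: Z = 1/(jωC) = -j/(ω·C) = 0 - j29.45 Ω
Step 3 — Parallel branch: L || C = 1/(1/L + 1/C) = 0 - j30.23 Ω.
Step 4 — Series with R1: Z_total = R1 + (L || C) = 1490 - j30.23 Ω = 1490∠-1.2° Ω.

Z = 1490 - j30.23 Ω = 1490∠-1.2° Ω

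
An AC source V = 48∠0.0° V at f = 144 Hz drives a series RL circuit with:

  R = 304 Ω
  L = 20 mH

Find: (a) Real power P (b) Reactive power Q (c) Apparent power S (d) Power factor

Step 1 — Angular frequency: ω = 2π·f = 2π·144 = 904.8 rad/s.
Step 2 — Component impedances:
  R: Z = R = 304 Ω
  L: Z = jωL = j·904.8·0.02 = 0 + j18.1 Ω
Step 3 — Series combination: Z_total = R + L = 304 + j18.1 Ω = 304.5∠3.4° Ω.
Step 4 — Source phasor: V = 48∠0.0° V = 48 V.
Step 5 — Current: I = V / Z = 0.1573 - j0.009365 A = 0.1576∠-3.4° A.
Step 6 — Complex power: S = V·I* = 7.552 + j0.4495 VA.
Step 7 — Real power: P = Re(S) = 7.552 W.
Step 8 — Reactive power: Q = Im(S) = 0.4495 VAR.
Step 9 — Apparent power: |S| = 7.566 VA.
Step 10 — Power factor: PF = P/|S| = 0.9982 (lagging).

(a) P = 7.552 W  (b) Q = 0.4495 VAR  (c) S = 7.566 VA  (d) PF = 0.9982 (lagging)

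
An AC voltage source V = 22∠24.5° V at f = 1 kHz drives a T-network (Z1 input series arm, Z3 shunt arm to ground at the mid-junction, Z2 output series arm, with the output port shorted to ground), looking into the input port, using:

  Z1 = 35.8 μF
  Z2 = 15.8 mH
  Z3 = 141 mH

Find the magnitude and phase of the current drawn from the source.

Step 1 — Angular frequency: ω = 2π·f = 2π·1000 = 6283 rad/s.
Step 2 — Component impedances:
  Z1: Z = 1/(jωC) = -j/(ω·C) = 0 - j4.446 Ω
  Z2: Z = jωL = j·6283·0.0158 = 0 + j99.27 Ω
  Z3: Z = jωL = j·6283·0.141 = 0 + j885.9 Ω
Step 3 — With the output port shorted to ground, the output series arm Z2 runs from the junction to ground; the shunt arm Z3 also runs from the junction to ground. They appear in parallel: Z3 || Z2 = 0 + j89.27 Ω.
Step 4 — Series with input arm Z1: Z_in = Z1 + (Z3 || Z2) = 0 + j84.83 Ω = 84.83∠90.0° Ω.
Step 5 — Source phasor: V = 22∠24.5° V = 20.02 + j9.123 V.
Step 6 — Ohm's law: I = V / Z_total = (20.02 + j9.123) / (0 + j84.83) = 0.1076 - j0.236 A.
Step 7 — Convert to polar: |I| = 0.2594 A, ∠I = -65.5°.

I = 0.2594∠-65.5° A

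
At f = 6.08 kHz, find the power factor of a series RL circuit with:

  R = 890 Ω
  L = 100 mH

Step 1 — Angular frequency: ω = 2π·f = 2π·6080 = 3.82e+04 rad/s.
Step 2 — Component impedances:
  R: Z = R = 890 Ω
  L: Z = jωL = j·3.82e+04·0.1 = 0 + j3820 Ω
Step 3 — Series combination: Z_total = R + L = 890 + j3820 Ω = 3922∠76.9° Ω.
Step 4 — Power factor: PF = cos(φ) = Re(Z)/|Z| = 890/3922 = 0.2269.
Step 5 — Type: Im(Z) = 3820 ⇒ lagging (phase φ = 76.9°).

PF = 0.2269 (lagging, φ = 76.9°)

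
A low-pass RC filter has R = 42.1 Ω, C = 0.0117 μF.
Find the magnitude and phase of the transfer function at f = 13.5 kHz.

Step 1 — Angular frequency: ω = 2π·1.35e+04 = 8.482e+04 rad/s.
Step 2 — Transfer function: H(jω) = 1/(1 + jωRC).
Step 3 — Denominator: 1 + jωRC = 1 + j·8.482e+04·42.1·1.17e-08 = 1 + j0.04178.
Step 4 — H = 0.9983 - j0.04171.
Step 5 — Magnitude: |H| = 0.9991 (-0.0 dB); phase: φ = -2.4°.

|H| = 0.9991 (-0.0 dB), φ = -2.4°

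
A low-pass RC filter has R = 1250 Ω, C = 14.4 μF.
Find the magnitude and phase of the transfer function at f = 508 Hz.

Step 1 — Angular frequency: ω = 2π·508 = 3192 rad/s.
Step 2 — Transfer function: H(jω) = 1/(1 + jωRC).
Step 3 — Denominator: 1 + jωRC = 1 + j·3192·1250·1.44e-05 = 1 + j57.45.
Step 4 — H = 0.0003029 - j0.0174.
Step 5 — Magnitude: |H| = 0.0174 (-35.2 dB); phase: φ = -89.0°.

|H| = 0.0174 (-35.2 dB), φ = -89.0°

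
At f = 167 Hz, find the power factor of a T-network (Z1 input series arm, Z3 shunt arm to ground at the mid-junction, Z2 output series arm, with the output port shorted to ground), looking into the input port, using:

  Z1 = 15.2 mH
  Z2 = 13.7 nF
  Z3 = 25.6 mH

Step 1 — Angular frequency: ω = 2π·f = 2π·167 = 1049 rad/s.
Step 2 — Component impedances:
  Z1: Z = jωL = j·1049·0.0152 = 0 + j15.95 Ω
  Z2: Z = 1/(jωC) = -j/(ω·C) = 0 - j6.956e+04 Ω
  Z3: Z = jωL = j·1049·0.0256 = 0 + j26.86 Ω
Step 3 — With the output port shorted to ground, the output series arm Z2 runs from the junction to ground; the shunt arm Z3 also runs from the junction to ground. They appear in parallel: Z3 || Z2 = 0 + j26.87 Ω.
Step 4 — Series with input arm Z1: Z_in = Z1 + (Z3 || Z2) = 0 + j42.82 Ω = 42.82∠90.0° Ω.
Step 5 — Power factor: PF = cos(φ) = Re(Z)/|Z| = 0/42.82 = 0.
Step 6 — Type: Im(Z) = 42.82 ⇒ lagging (phase φ = 90.0°).

PF = 0 (lagging, φ = 90.0°)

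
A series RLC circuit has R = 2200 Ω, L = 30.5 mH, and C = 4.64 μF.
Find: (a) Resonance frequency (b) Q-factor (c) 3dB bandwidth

Step 1 — Resonance: ω₀ = 1/√(LC) = 1/√(0.0305·4.64e-06) = 2658 rad/s.
Step 2 — f₀ = ω₀/(2π) = 423.1 Hz.
Step 3 — Series Q: Q = ω₀L/R = 2658·0.0305/2200 = 0.03685.
Step 4 — Bandwidth: Δω = ω₀/Q = 7.213e+04 rad/s; BW = Δω/(2π) = 1.148e+04 Hz.

(a) f₀ = 423.1 Hz  (b) Q = 0.03685  (c) BW = 1.148e+04 Hz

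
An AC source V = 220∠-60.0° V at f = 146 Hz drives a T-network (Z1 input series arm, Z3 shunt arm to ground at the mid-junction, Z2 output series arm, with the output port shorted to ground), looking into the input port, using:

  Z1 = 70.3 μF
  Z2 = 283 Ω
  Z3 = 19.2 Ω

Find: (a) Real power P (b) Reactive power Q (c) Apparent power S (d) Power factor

Step 1 — Angular frequency: ω = 2π·f = 2π·146 = 917.3 rad/s.
Step 2 — Component impedances:
  Z1: Z = 1/(jωC) = -j/(ω·C) = 0 - j15.51 Ω
  Z2: Z = R = 283 Ω
  Z3: Z = R = 19.2 Ω
Step 3 — With the output port shorted to ground, the output series arm Z2 runs from the junction to ground; the shunt arm Z3 also runs from the junction to ground. They appear in parallel: Z3 || Z2 = 17.98 Ω.
Step 4 — Series with input arm Z1: Z_in = Z1 + (Z3 || Z2) = 17.98 - j15.51 Ω = 23.74∠-40.8° Ω.
Step 5 — Source phasor: V = 220∠-60.0° V = 110 - j190.5 V.
Step 6 — Current: I = V / Z = 8.749 - j3.051 A = 9.266∠-19.2° A.
Step 7 — Complex power: S = V·I* = 1544 - j1331 VA.
Step 8 — Real power: P = Re(S) = 1544 W.
Step 9 — Reactive power: Q = Im(S) = -1331 VAR.
Step 10 — Apparent power: |S| = 2038 VA.
Step 11 — Power factor: PF = P/|S| = 0.7573 (leading).

(a) P = 1544 W  (b) Q = -1331 VAR  (c) S = 2038 VA  (d) PF = 0.7573 (leading)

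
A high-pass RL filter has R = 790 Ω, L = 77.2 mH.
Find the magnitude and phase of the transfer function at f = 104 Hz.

Step 1 — Angular frequency: ω = 2π·104 = 653.5 rad/s.
Step 2 — Transfer function: H(jω) = jωL/(R + jωL).
Step 3 — Numerator jωL = j·50.45; denominator R + jωL = 790 + j50.45.
Step 4 — H = 0.004061 + j0.0636.
Step 5 — Magnitude: |H| = 0.06373 (-23.9 dB); phase: φ = 86.3°.

|H| = 0.06373 (-23.9 dB), φ = 86.3°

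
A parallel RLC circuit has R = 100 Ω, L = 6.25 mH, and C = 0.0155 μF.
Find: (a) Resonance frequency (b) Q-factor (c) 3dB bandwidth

Step 1 — Resonance: ω₀ = 1/√(LC) = 1/√(0.00625·1.55e-08) = 1.016e+05 rad/s.
Step 2 — f₀ = ω₀/(2π) = 1.617e+04 Hz.
Step 3 — Parallel Q: Q = R/(ω₀L) = 100/(1.016e+05·0.00625) = 0.1575.
Step 4 — Bandwidth: Δω = ω₀/Q = 6.452e+05 rad/s; BW = Δω/(2π) = 1.027e+05 Hz.

(a) f₀ = 1.617e+04 Hz  (b) Q = 0.1575  (c) BW = 1.027e+05 Hz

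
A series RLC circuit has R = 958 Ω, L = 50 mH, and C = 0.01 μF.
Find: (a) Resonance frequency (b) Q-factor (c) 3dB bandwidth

Step 1 — Resonance condition Im(Z)=0 gives ω₀ = 1/√(LC).
Step 2 — ω₀ = 1/√(0.05·1e-08) = 4.472e+04 rad/s.
Step 3 — f₀ = ω₀/(2π) = 7118 Hz.
Step 4 — Series Q: Q = ω₀L/R = 4.472e+04·0.05/958 = 2.334.
Step 5 — 3dB bandwidth: Δω = ω₀/Q = 1.916e+04 rad/s; BW = Δω/(2π) = 3049 Hz.

(a) f₀ = 7118 Hz  (b) Q = 2.334  (c) BW = 3049 Hz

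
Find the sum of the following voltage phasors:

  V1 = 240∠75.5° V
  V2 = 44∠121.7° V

Step 1 — Convert each phasor to rectangular form:
  V1 = 240·(cos(75.5°) + j·sin(75.5°)) = 60.09 + j232.4 V
  V2 = 44·(cos(121.7°) + j·sin(121.7°)) = -23.12 + j37.44 V
Step 2 — Sum components: V_total = 36.97 + j269.8 V.
Step 3 — Convert to polar: |V_total| = 272.3 V, ∠V_total = 82.2°.

V_total = 272.3∠82.2° V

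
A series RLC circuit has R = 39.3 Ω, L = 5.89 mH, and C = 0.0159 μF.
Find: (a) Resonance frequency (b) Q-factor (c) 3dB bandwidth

Step 1 — Resonance: ω₀ = 1/√(LC) = 1/√(0.00589·1.59e-08) = 1.033e+05 rad/s.
Step 2 — f₀ = ω₀/(2π) = 1.645e+04 Hz.
Step 3 — Series Q: Q = ω₀L/R = 1.033e+05·0.00589/39.3 = 15.49.
Step 4 — Bandwidth: Δω = ω₀/Q = 6672 rad/s; BW = Δω/(2π) = 1062 Hz.

(a) f₀ = 1.645e+04 Hz  (b) Q = 15.49  (c) BW = 1062 Hz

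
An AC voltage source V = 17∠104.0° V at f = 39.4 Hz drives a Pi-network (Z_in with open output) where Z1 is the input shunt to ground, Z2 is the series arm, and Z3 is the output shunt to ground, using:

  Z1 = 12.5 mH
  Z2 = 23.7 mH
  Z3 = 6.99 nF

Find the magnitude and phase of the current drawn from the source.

Step 1 — Angular frequency: ω = 2π·f = 2π·39.4 = 247.6 rad/s.
Step 2 — Component impedances:
  Z1: Z = jωL = j·247.6·0.0125 = 0 + j3.094 Ω
  Z2: Z = jωL = j·247.6·0.0237 = 0 + j5.867 Ω
  Z3: Z = 1/(jωC) = -j/(ω·C) = 0 - j5.779e+05 Ω
Step 3 — With open output, the series arm Z2 and the output shunt Z3 appear in series to ground: Z2 + Z3 = 0 - j5.779e+05 Ω.
Step 4 — Parallel with input shunt Z1: Z_in = Z1 || (Z2 + Z3) = 0 + j3.094 Ω = 3.094∠90.0° Ω.
Step 5 — Source phasor: V = 17∠104.0° V = -4.113 + j16.5 V.
Step 6 — Ohm's law: I = V / Z_total = (-4.113 + j16.5) / (0 + j3.094) = 5.33 + j1.329 A.
Step 7 — Convert to polar: |I| = 5.494 A, ∠I = 14.0°.

I = 5.494∠14.0° A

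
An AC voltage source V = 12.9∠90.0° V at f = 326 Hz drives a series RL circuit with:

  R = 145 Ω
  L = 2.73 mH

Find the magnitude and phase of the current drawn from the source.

Step 1 — Angular frequency: ω = 2π·f = 2π·326 = 2048 rad/s.
Step 2 — Component impedances:
  R: Z = R = 145 Ω
  L: Z = jωL = j·2048·0.00273 = 0 + j5.592 Ω
Step 3 — Series combination: Z_total = R + L = 145 + j5.592 Ω = 145.1∠2.2° Ω.
Step 4 — Source phasor: V = 12.9∠90.0° V = 0 + j12.9 V.
Step 5 — Ohm's law: I = V / Z_total = (0 + j12.9) / (145 + j5.592) = 0.003426 + j0.08883 A.
Step 6 — Convert to polar: |I| = 0.0889 A, ∠I = 87.8°.

I = 0.0889∠87.8° A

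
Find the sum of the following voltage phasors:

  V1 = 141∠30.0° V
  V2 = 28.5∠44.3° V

Step 1 — Convert each phasor to rectangular form:
  V1 = 141·(cos(30.0°) + j·sin(30.0°)) = 122.1 + j70.5 V
  V2 = 28.5·(cos(44.3°) + j·sin(44.3°)) = 20.4 + j19.9 V
Step 2 — Sum components: V_total = 142.5 + j90.4 V.
Step 3 — Convert to polar: |V_total| = 168.8 V, ∠V_total = 32.4°.

V_total = 168.8∠32.4° V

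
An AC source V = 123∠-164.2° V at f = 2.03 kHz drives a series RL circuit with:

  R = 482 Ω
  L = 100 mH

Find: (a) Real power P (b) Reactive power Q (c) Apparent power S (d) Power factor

Step 1 — Angular frequency: ω = 2π·f = 2π·2030 = 1.275e+04 rad/s.
Step 2 — Component impedances:
  R: Z = R = 482 Ω
  L: Z = jωL = j·1.275e+04·0.1 = 0 + j1275 Ω
Step 3 — Series combination: Z_total = R + L = 482 + j1275 Ω = 1364∠69.3° Ω.
Step 4 — Source phasor: V = 123∠-164.2° V = -118.4 - j33.49 V.
Step 5 — Current: I = V / Z = -0.05366 + j0.07251 A = 0.09021∠126.5° A.
Step 6 — Complex power: S = V·I* = 3.922 + j10.38 VA.
Step 7 — Real power: P = Re(S) = 3.922 W.
Step 8 — Reactive power: Q = Im(S) = 10.38 VAR.
Step 9 — Apparent power: |S| = 11.1 VA.
Step 10 — Power factor: PF = P/|S| = 0.3535 (lagging).

(a) P = 3.922 W  (b) Q = 10.38 VAR  (c) S = 11.1 VA  (d) PF = 0.3535 (lagging)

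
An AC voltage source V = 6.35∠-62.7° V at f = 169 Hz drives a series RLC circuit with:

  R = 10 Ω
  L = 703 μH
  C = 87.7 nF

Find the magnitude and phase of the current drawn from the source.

Step 1 — Angular frequency: ω = 2π·f = 2π·169 = 1062 rad/s.
Step 2 — Component impedances:
  R: Z = R = 10 Ω
  L: Z = jωL = j·1062·0.000703 = 0 + j0.7465 Ω
  C: Z = 1/(jωC) = -j/(ω·C) = 0 - j1.074e+04 Ω
Step 3 — Series combination: Z_total = R + L + C = 10 - j1.074e+04 Ω = 1.074e+04∠-89.9° Ω.
Step 4 — Source phasor: V = 6.35∠-62.7° V = 2.912 - j5.643 V.
Step 5 — Ohm's law: I = V / Z_total = (2.912 - j5.643) / (10 - j1.074e+04) = 0.0005258 + j0.0002707 A.
Step 6 — Convert to polar: |I| = 0.0005914 A, ∠I = 27.2°.

I = 0.0005914∠27.2° A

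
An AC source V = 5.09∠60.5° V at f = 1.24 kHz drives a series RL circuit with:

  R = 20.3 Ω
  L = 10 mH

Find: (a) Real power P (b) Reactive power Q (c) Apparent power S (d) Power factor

Step 1 — Angular frequency: ω = 2π·f = 2π·1240 = 7791 rad/s.
Step 2 — Component impedances:
  R: Z = R = 20.3 Ω
  L: Z = jωL = j·7791·0.01 = 0 + j77.91 Ω
Step 3 — Series combination: Z_total = R + L = 20.3 + j77.91 Ω = 80.51∠75.4° Ω.
Step 4 — Source phasor: V = 5.09∠60.5° V = 2.506 + j4.43 V.
Step 5 — Current: I = V / Z = 0.0611 - j0.01625 A = 0.06322∠-14.9° A.
Step 6 — Complex power: S = V·I* = 0.08113 + j0.3114 VA.
Step 7 — Real power: P = Re(S) = 0.08113 W.
Step 8 — Reactive power: Q = Im(S) = 0.3114 VAR.
Step 9 — Apparent power: |S| = 0.3218 VA.
Step 10 — Power factor: PF = P/|S| = 0.2521 (lagging).

(a) P = 0.08113 W  (b) Q = 0.3114 VAR  (c) S = 0.3218 VA  (d) PF = 0.2521 (lagging)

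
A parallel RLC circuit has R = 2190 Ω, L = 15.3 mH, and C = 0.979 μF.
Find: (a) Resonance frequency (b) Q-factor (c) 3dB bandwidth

Step 1 — Resonance: ω₀ = 1/√(LC) = 1/√(0.0153·9.79e-07) = 8171 rad/s.
Step 2 — f₀ = ω₀/(2π) = 1300 Hz.
Step 3 — Parallel Q: Q = R/(ω₀L) = 2190/(8171·0.0153) = 17.52.
Step 4 — Bandwidth: Δω = ω₀/Q = 466.4 rad/s; BW = Δω/(2π) = 74.23 Hz.

(a) f₀ = 1300 Hz  (b) Q = 17.52  (c) BW = 74.23 Hz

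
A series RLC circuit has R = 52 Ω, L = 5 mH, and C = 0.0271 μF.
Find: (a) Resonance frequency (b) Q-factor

Step 1 — Resonance condition Im(Z)=0 gives ω₀ = 1/√(LC).
Step 2 — ω₀ = 1/√(0.005·2.71e-08) = 8.591e+04 rad/s.
Step 3 — f₀ = ω₀/(2π) = 1.367e+04 Hz.
Step 4 — Series Q: Q = ω₀L/R = 8.591e+04·0.005/52 = 8.26.

(a) f₀ = 1.367e+04 Hz  (b) Q = 8.26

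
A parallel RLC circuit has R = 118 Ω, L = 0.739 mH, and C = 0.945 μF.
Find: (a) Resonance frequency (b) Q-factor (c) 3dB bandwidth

Step 1 — Resonance: ω₀ = 1/√(LC) = 1/√(0.000739·9.45e-07) = 3.784e+04 rad/s.
Step 2 — f₀ = ω₀/(2π) = 6023 Hz.
Step 3 — Parallel Q: Q = R/(ω₀L) = 118/(3.784e+04·0.000739) = 4.22.
Step 4 — Bandwidth: Δω = ω₀/Q = 8968 rad/s; BW = Δω/(2π) = 1427 Hz.

(a) f₀ = 6023 Hz  (b) Q = 4.22  (c) BW = 1427 Hz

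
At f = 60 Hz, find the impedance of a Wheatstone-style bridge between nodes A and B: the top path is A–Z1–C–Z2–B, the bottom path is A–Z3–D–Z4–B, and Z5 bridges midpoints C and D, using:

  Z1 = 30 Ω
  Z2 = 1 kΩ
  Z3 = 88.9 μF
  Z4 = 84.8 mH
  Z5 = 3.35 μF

Step 1 — Angular frequency: ω = 2π·f = 2π·60 = 377 rad/s.
Step 2 — Component impedances:
  Z1: Z = R = 30 Ω
  Z2: Z = R = 1000 Ω
  Z3: Z = 1/(jωC) = -j/(ω·C) = 0 - j29.84 Ω
  Z4: Z = jωL = j·377·0.0848 = 0 + j31.97 Ω
  Z5: Z = 1/(jωC) = -j/(ω·C) = 0 - j791.8 Ω
Step 3 — Bridge requires nodal analysis (the Z5 bridge couples midpoints C and D, so the two paths cannot be reduced to a simple series/parallel combination). Setting node B to ground and injecting 1 A at node A, the 3-node admittance system at A, C, D solves to V_A = Z_AB = 0.04875 + j3.22 Ω = 3.22∠89.1° Ω.

Z = 0.04875 + j3.22 Ω = 3.22∠89.1° Ω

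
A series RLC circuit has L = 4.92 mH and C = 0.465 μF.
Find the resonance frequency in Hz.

Step 1 — Resonance condition Im(Z)=0 gives ω₀ = 1/√(LC).
Step 2 — ω₀ = 1/√(0.00492·4.65e-07) = 2.091e+04 rad/s.
Step 3 — f₀ = ω₀/(2π) = 3327 Hz.

f₀ = 3327 Hz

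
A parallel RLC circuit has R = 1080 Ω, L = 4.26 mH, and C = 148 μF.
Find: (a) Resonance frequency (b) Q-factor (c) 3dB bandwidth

Step 1 — Resonance: ω₀ = 1/√(LC) = 1/√(0.00426·0.000148) = 1259 rad/s.
Step 2 — f₀ = ω₀/(2π) = 200.4 Hz.
Step 3 — Parallel Q: Q = R/(ω₀L) = 1080/(1259·0.00426) = 201.3.
Step 4 — Bandwidth: Δω = ω₀/Q = 6.256 rad/s; BW = Δω/(2π) = 0.9957 Hz.

(a) f₀ = 200.4 Hz  (b) Q = 201.3  (c) BW = 0.9957 Hz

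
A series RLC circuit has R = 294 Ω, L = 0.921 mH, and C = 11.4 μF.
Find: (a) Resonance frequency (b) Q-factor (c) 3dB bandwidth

Step 1 — Resonance condition Im(Z)=0 gives ω₀ = 1/√(LC).
Step 2 — ω₀ = 1/√(0.000921·1.14e-05) = 9759 rad/s.
Step 3 — f₀ = ω₀/(2π) = 1553 Hz.
Step 4 — Series Q: Q = ω₀L/R = 9759·0.000921/294 = 0.03057.
Step 5 — 3dB bandwidth: Δω = ω₀/Q = 3.192e+05 rad/s; BW = Δω/(2π) = 5.081e+04 Hz.

(a) f₀ = 1553 Hz  (b) Q = 0.03057  (c) BW = 5.081e+04 Hz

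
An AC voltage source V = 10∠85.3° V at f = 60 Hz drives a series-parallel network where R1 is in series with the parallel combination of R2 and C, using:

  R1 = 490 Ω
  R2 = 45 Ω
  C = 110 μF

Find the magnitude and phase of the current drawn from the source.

Step 1 — Angular frequency: ω = 2π·f = 2π·60 = 377 rad/s.
Step 2 — Component impedances:
  R1: Z = R = 490 Ω
  R2: Z = R = 45 Ω
  C: Z = 1/(jωC) = -j/(ω·C) = 0 - j24.11 Ω
Step 3 — Parallel branch: R2 || C = 1/(1/R2 + 1/C) = 10.04 - j18.73 Ω.
Step 4 — Series with R1: Z_total = R1 + (R2 || C) = 500 - j18.73 Ω = 500.4∠-2.1° Ω.
Step 5 — Source phasor: V = 10∠85.3° V = 0.8194 + j9.966 V.
Step 6 — Ohm's law: I = V / Z_total = (0.8194 + j9.966) / (500 - j18.73) = 0.0008906 + j0.01996 A.
Step 7 — Convert to polar: |I| = 0.01998 A, ∠I = 87.4°.

I = 0.01998∠87.4° A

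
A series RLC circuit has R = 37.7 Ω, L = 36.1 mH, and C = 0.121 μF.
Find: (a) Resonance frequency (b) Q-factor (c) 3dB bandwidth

Step 1 — Resonance: ω₀ = 1/√(LC) = 1/√(0.0361·1.21e-07) = 1.513e+04 rad/s.
Step 2 — f₀ = ω₀/(2π) = 2408 Hz.
Step 3 — Series Q: Q = ω₀L/R = 1.513e+04·0.0361/37.7 = 14.49.
Step 4 — Bandwidth: Δω = ω₀/Q = 1044 rad/s; BW = Δω/(2π) = 166.2 Hz.

(a) f₀ = 2408 Hz  (b) Q = 14.49  (c) BW = 166.2 Hz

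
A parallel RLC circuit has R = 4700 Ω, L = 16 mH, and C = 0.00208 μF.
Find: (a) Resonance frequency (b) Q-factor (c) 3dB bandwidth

Step 1 — Resonance: ω₀ = 1/√(LC) = 1/√(0.016·2.08e-09) = 1.733e+05 rad/s.
Step 2 — f₀ = ω₀/(2π) = 2.759e+04 Hz.
Step 3 — Parallel Q: Q = R/(ω₀L) = 4700/(1.733e+05·0.016) = 1.695.
Step 4 — Bandwidth: Δω = ω₀/Q = 1.023e+05 rad/s; BW = Δω/(2π) = 1.628e+04 Hz.

(a) f₀ = 2.759e+04 Hz  (b) Q = 1.695  (c) BW = 1.628e+04 Hz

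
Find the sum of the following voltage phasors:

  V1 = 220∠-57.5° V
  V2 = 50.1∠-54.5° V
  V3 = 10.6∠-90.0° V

Step 1 — Convert each phasor to rectangular form:
  V1 = 220·(cos(-57.5°) + j·sin(-57.5°)) = 118.2 - j185.5 V
  V2 = 50.1·(cos(-54.5°) + j·sin(-54.5°)) = 29.09 - j40.79 V
  V3 = 10.6·(cos(-90.0°) + j·sin(-90.0°)) = 0 - j10.6 V
Step 2 — Sum components: V_total = 147.3 - j236.9 V.
Step 3 — Convert to polar: |V_total| = 279 V, ∠V_total = -58.1°.

V_total = 279∠-58.1° V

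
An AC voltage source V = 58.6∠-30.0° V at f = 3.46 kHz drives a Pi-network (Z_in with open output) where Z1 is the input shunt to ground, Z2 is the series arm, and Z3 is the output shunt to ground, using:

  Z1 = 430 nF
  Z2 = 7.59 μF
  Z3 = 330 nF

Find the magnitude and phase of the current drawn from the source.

Step 1 — Angular frequency: ω = 2π·f = 2π·3460 = 2.174e+04 rad/s.
Step 2 — Component impedances:
  Z1: Z = 1/(jωC) = -j/(ω·C) = 0 - j107 Ω
  Z2: Z = 1/(jωC) = -j/(ω·C) = 0 - j6.06 Ω
  Z3: Z = 1/(jωC) = -j/(ω·C) = 0 - j139.4 Ω
Step 3 — With open output, the series arm Z2 and the output shunt Z3 appear in series to ground: Z2 + Z3 = 0 - j145.4 Ω.
Step 4 — Parallel with input shunt Z1: Z_in = Z1 || (Z2 + Z3) = 0 - j61.64 Ω = 61.64∠-90.0° Ω.
Step 5 — Source phasor: V = 58.6∠-30.0° V = 50.75 - j29.3 V.
Step 6 — Ohm's law: I = V / Z_total = (50.75 - j29.3) / (0 - j61.64) = 0.4753 + j0.8233 A.
Step 7 — Convert to polar: |I| = 0.9507 A, ∠I = 60.0°.

I = 0.9507∠60.0° A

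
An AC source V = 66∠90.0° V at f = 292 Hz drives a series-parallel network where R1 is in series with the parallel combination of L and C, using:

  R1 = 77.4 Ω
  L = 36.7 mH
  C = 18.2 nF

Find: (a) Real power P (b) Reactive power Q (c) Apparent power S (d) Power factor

Step 1 — Angular frequency: ω = 2π·f = 2π·292 = 1835 rad/s.
Step 2 — Component impedances:
  R1: Z = R = 77.4 Ω
  L: Z = jωL = j·1835·0.0367 = 0 + j67.33 Ω
  C: Z = 1/(jωC) = -j/(ω·C) = 0 - j2.995e+04 Ω
Step 3 — Parallel branch: L || C = 1/(1/L + 1/C) = 0 + j67.48 Ω.
Step 4 — Series with R1: Z_total = R1 + (L || C) = 77.4 + j67.48 Ω = 102.7∠41.1° Ω.
Step 5 — Source phasor: V = 66∠90.0° V = 0 + j66 V.
Step 6 — Current: I = V / Z = 0.4224 + j0.4844 A = 0.6427∠48.9° A.
Step 7 — Complex power: S = V·I* = 31.97 + j27.88 VA.
Step 8 — Real power: P = Re(S) = 31.97 W.
Step 9 — Reactive power: Q = Im(S) = 27.88 VAR.
Step 10 — Apparent power: |S| = 42.42 VA.
Step 11 — Power factor: PF = P/|S| = 0.7537 (lagging).

(a) P = 31.97 W  (b) Q = 27.88 VAR  (c) S = 42.42 VA  (d) PF = 0.7537 (lagging)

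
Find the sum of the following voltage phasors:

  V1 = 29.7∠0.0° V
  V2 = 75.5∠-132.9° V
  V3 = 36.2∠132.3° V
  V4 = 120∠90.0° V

Step 1 — Convert each phasor to rectangular form:
  V1 = 29.7·(cos(0.0°) + j·sin(0.0°)) = 29.7 V
  V2 = 75.5·(cos(-132.9°) + j·sin(-132.9°)) = -51.39 - j55.31 V
  V3 = 36.2·(cos(132.3°) + j·sin(132.3°)) = -24.36 + j26.77 V
  V4 = 120·(cos(90.0°) + j·sin(90.0°)) = 0 + j120 V
Step 2 — Sum components: V_total = -46.06 + j91.47 V.
Step 3 — Convert to polar: |V_total| = 102.4 V, ∠V_total = 116.7°.

V_total = 102.4∠116.7° V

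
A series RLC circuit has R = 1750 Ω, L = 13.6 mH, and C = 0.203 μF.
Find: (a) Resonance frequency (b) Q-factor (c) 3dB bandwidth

Step 1 — Resonance condition Im(Z)=0 gives ω₀ = 1/√(LC).
Step 2 — ω₀ = 1/√(0.0136·2.03e-07) = 1.903e+04 rad/s.
Step 3 — f₀ = ω₀/(2π) = 3029 Hz.
Step 4 — Series Q: Q = ω₀L/R = 1.903e+04·0.0136/1750 = 0.1479.
Step 5 — 3dB bandwidth: Δω = ω₀/Q = 1.287e+05 rad/s; BW = Δω/(2π) = 2.048e+04 Hz.

(a) f₀ = 3029 Hz  (b) Q = 0.1479  (c) BW = 2.048e+04 Hz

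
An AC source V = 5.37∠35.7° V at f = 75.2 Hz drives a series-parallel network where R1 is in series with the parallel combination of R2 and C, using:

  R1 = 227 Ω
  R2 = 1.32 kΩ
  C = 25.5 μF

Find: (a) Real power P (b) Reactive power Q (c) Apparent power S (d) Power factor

Step 1 — Angular frequency: ω = 2π·f = 2π·75.2 = 472.5 rad/s.
Step 2 — Component impedances:
  R1: Z = R = 227 Ω
  R2: Z = R = 1320 Ω
  C: Z = 1/(jωC) = -j/(ω·C) = 0 - j83 Ω
Step 3 — Parallel branch: R2 || C = 1/(1/R2 + 1/C) = 5.198 - j82.67 Ω.
Step 4 — Series with R1: Z_total = R1 + (R2 || C) = 232.2 - j82.67 Ω = 246.5∠-19.6° Ω.
Step 5 — Source phasor: V = 5.37∠35.7° V = 4.361 + j3.134 V.
Step 6 — Current: I = V / Z = 0.0124 + j0.01791 A = 0.02179∠55.3° A.
Step 7 — Complex power: S = V·I* = 0.1102 - j0.03924 VA.
Step 8 — Real power: P = Re(S) = 0.1102 W.
Step 9 — Reactive power: Q = Im(S) = -0.03924 VAR.
Step 10 — Apparent power: |S| = 0.117 VA.
Step 11 — Power factor: PF = P/|S| = 0.9421 (leading).

(a) P = 0.1102 W  (b) Q = -0.03924 VAR  (c) S = 0.117 VA  (d) PF = 0.9421 (leading)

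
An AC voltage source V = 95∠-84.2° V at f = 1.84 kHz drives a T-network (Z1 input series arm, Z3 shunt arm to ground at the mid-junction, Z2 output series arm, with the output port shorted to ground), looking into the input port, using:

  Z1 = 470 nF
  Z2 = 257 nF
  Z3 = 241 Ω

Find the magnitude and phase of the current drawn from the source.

Step 1 — Angular frequency: ω = 2π·f = 2π·1840 = 1.156e+04 rad/s.
Step 2 — Component impedances:
  Z1: Z = 1/(jωC) = -j/(ω·C) = 0 - j184 Ω
  Z2: Z = 1/(jωC) = -j/(ω·C) = 0 - j336.6 Ω
  Z3: Z = R = 241 Ω
Step 3 — With the output port shorted to ground, the output series arm Z2 runs from the junction to ground; the shunt arm Z3 also runs from the junction to ground. They appear in parallel: Z3 || Z2 = 159.3 - j114.1 Ω.
Step 4 — Series with input arm Z1: Z_in = Z1 + (Z3 || Z2) = 159.3 - j298.1 Ω = 338∠-61.9° Ω.
Step 5 — Source phasor: V = 95∠-84.2° V = 9.6 - j94.51 V.
Step 6 — Ohm's law: I = V / Z_total = (9.6 - j94.51) / (159.3 - j298.1) = 0.26 - j0.1067 A.
Step 7 — Convert to polar: |I| = 0.2811 A, ∠I = -22.3°.

I = 0.2811∠-22.3° A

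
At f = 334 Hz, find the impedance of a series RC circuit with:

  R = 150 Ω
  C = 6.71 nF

Step 1 — Angular frequency: ω = 2π·f = 2π·334 = 2099 rad/s.
Step 2 — Component impedances:
  R: Z = R = 150 Ω
  C: Z = 1/(jωC) = -j/(ω·C) = 0 - j7.102e+04 Ω
Step 3 — Series combination: Z_total = R + C = 150 - j7.102e+04 Ω = 7.102e+04∠-89.9° Ω.

Z = 150 - j7.102e+04 Ω = 7.102e+04∠-89.9° Ω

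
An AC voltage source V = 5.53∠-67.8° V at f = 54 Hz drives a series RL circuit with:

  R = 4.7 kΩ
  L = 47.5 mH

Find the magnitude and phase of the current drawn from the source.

Step 1 — Angular frequency: ω = 2π·f = 2π·54 = 339.3 rad/s.
Step 2 — Component impedances:
  R: Z = R = 4700 Ω
  L: Z = jωL = j·339.3·0.0475 = 0 + j16.12 Ω
Step 3 — Series combination: Z_total = R + L = 4700 + j16.12 Ω = 4700∠0.2° Ω.
Step 4 — Source phasor: V = 5.53∠-67.8° V = 2.089 - j5.12 V.
Step 5 — Ohm's law: I = V / Z_total = (2.089 - j5.12) / (4700 + j16.12) = 0.0004408 - j0.001091 A.
Step 6 — Convert to polar: |I| = 0.001177 A, ∠I = -68.0°.

I = 0.001177∠-68.0° A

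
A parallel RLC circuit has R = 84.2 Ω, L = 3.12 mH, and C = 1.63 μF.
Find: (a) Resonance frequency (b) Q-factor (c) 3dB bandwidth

Step 1 — Resonance: ω₀ = 1/√(LC) = 1/√(0.00312·1.63e-06) = 1.402e+04 rad/s.
Step 2 — f₀ = ω₀/(2π) = 2232 Hz.
Step 3 — Parallel Q: Q = R/(ω₀L) = 84.2/(1.402e+04·0.00312) = 1.925.
Step 4 — Bandwidth: Δω = ω₀/Q = 7286 rad/s; BW = Δω/(2π) = 1160 Hz.

(a) f₀ = 2232 Hz  (b) Q = 1.925  (c) BW = 1160 Hz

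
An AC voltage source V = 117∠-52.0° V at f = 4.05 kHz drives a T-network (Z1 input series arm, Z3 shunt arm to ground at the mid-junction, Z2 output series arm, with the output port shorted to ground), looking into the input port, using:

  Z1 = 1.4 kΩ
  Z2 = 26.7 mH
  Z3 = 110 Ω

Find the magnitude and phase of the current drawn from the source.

Step 1 — Angular frequency: ω = 2π·f = 2π·4050 = 2.545e+04 rad/s.
Step 2 — Component impedances:
  Z1: Z = R = 1400 Ω
  Z2: Z = jωL = j·2.545e+04·0.0267 = 0 + j679.4 Ω
  Z3: Z = R = 110 Ω
Step 3 — With the output port shorted to ground, the output series arm Z2 runs from the junction to ground; the shunt arm Z3 also runs from the junction to ground. They appear in parallel: Z3 || Z2 = 107.2 + j17.35 Ω.
Step 4 — Series with input arm Z1: Z_in = Z1 + (Z3 || Z2) = 1507 + j17.35 Ω = 1507∠0.7° Ω.
Step 5 — Source phasor: V = 117∠-52.0° V = 72.03 - j92.2 V.
Step 6 — Ohm's law: I = V / Z_total = (72.03 - j92.2) / (1507 + j17.35) = 0.04708 - j0.06171 A.
Step 7 — Convert to polar: |I| = 0.07762 A, ∠I = -52.7°.

I = 0.07762∠-52.7° A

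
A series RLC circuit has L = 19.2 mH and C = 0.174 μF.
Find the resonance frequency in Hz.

Step 1 — Resonance condition Im(Z)=0 gives ω₀ = 1/√(LC).
Step 2 — ω₀ = 1/√(0.0192·1.74e-07) = 1.73e+04 rad/s.
Step 3 — f₀ = ω₀/(2π) = 2754 Hz.

f₀ = 2754 Hz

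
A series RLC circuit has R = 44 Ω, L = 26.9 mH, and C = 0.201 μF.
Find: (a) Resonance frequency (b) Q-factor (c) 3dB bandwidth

Step 1 — Resonance: ω₀ = 1/√(LC) = 1/√(0.0269·2.01e-07) = 1.36e+04 rad/s.
Step 2 — f₀ = ω₀/(2π) = 2164 Hz.
Step 3 — Series Q: Q = ω₀L/R = 1.36e+04·0.0269/44 = 8.314.
Step 4 — Bandwidth: Δω = ω₀/Q = 1636 rad/s; BW = Δω/(2π) = 260.3 Hz.

(a) f₀ = 2164 Hz  (b) Q = 8.314  (c) BW = 260.3 Hz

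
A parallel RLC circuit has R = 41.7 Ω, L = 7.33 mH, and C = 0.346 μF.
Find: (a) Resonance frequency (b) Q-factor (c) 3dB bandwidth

Step 1 — Resonance: ω₀ = 1/√(LC) = 1/√(0.00733·3.46e-07) = 1.986e+04 rad/s.
Step 2 — f₀ = ω₀/(2π) = 3160 Hz.
Step 3 — Parallel Q: Q = R/(ω₀L) = 41.7/(1.986e+04·0.00733) = 0.2865.
Step 4 — Bandwidth: Δω = ω₀/Q = 6.931e+04 rad/s; BW = Δω/(2π) = 1.103e+04 Hz.

(a) f₀ = 3160 Hz  (b) Q = 0.2865  (c) BW = 1.103e+04 Hz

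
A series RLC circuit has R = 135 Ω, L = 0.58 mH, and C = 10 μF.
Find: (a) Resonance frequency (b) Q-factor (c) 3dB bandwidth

Step 1 — Resonance: ω₀ = 1/√(LC) = 1/√(0.00058·1e-05) = 1.313e+04 rad/s.
Step 2 — f₀ = ω₀/(2π) = 2090 Hz.
Step 3 — Series Q: Q = ω₀L/R = 1.313e+04·0.00058/135 = 0.05641.
Step 4 — Bandwidth: Δω = ω₀/Q = 2.328e+05 rad/s; BW = Δω/(2π) = 3.704e+04 Hz.

(a) f₀ = 2090 Hz  (b) Q = 0.05641  (c) BW = 3.704e+04 Hz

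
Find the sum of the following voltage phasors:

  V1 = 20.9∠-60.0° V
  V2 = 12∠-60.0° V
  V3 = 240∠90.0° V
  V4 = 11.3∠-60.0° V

Step 1 — Convert each phasor to rectangular form:
  V1 = 20.9·(cos(-60.0°) + j·sin(-60.0°)) = 10.45 - j18.1 V
  V2 = 12·(cos(-60.0°) + j·sin(-60.0°)) = 6 - j10.39 V
  V3 = 240·(cos(90.0°) + j·sin(90.0°)) = 0 + j240 V
  V4 = 11.3·(cos(-60.0°) + j·sin(-60.0°)) = 5.65 - j9.786 V
Step 2 — Sum components: V_total = 22.1 + j201.7 V.
Step 3 — Convert to polar: |V_total| = 202.9 V, ∠V_total = 83.7°.

V_total = 202.9∠83.7° V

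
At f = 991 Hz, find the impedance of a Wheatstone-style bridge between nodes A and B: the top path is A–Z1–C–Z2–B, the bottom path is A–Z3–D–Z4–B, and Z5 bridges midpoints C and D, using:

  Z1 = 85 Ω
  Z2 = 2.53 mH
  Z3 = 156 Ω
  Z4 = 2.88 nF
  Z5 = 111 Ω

Step 1 — Angular frequency: ω = 2π·f = 2π·991 = 6227 rad/s.
Step 2 — Component impedances:
  Z1: Z = R = 85 Ω
  Z2: Z = jωL = j·6227·0.00253 = 0 + j15.75 Ω
  Z3: Z = R = 156 Ω
  Z4: Z = 1/(jωC) = -j/(ω·C) = 0 - j5.576e+04 Ω
  Z5: Z = R = 111 Ω
Step 3 — Bridge requires nodal analysis (the Z5 bridge couples midpoints C and D, so the two paths cannot be reduced to a simple series/parallel combination). Setting node B to ground and injecting 1 A at node A, the 3-node admittance system at A, C, D solves to V_A = Z_AB = 64.49 + j15.74 Ω = 66.38∠13.7° Ω.

Z = 64.49 + j15.74 Ω = 66.38∠13.7° Ω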